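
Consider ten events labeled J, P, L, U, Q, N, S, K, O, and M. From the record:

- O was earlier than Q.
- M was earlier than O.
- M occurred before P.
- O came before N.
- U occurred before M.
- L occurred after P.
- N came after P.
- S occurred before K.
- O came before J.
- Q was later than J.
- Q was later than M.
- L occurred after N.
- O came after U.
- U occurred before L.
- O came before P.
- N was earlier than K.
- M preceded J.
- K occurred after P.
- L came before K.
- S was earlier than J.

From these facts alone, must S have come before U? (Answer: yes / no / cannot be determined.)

No chain of stated constraints runs from S to U, and none runs from U to S either.
So the relative order of S and U is not fixed by the given facts.

cannot be determined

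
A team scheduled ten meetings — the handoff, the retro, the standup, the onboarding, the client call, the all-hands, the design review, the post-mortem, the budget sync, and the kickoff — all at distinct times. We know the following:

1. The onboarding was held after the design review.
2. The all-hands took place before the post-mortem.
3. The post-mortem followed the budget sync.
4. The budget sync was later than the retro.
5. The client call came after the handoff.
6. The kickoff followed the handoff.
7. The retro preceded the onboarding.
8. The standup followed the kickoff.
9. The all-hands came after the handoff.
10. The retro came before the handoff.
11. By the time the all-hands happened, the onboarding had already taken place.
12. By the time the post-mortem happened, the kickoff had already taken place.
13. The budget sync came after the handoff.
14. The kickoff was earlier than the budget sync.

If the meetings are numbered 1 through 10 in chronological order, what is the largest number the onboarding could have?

The onboarding must come before the all-hands and the post-mortem — 2 meetings forced after it.
Everything else can be placed before the onboarding in some valid order, so the onboarding can sit as late as position 10 − 2 = 8.

8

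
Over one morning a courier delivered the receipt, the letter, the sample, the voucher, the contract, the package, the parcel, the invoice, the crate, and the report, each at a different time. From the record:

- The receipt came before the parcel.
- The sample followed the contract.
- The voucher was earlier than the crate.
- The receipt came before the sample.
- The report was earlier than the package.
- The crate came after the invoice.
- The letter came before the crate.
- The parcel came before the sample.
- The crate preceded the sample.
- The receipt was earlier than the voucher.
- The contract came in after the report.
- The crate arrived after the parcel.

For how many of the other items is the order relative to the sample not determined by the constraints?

Forced before the sample: the contract, the crate, the invoice, the letter, the parcel, the receipt, the report, and the voucher.
That leaves the package with no forced order relative to the sample — 1.

1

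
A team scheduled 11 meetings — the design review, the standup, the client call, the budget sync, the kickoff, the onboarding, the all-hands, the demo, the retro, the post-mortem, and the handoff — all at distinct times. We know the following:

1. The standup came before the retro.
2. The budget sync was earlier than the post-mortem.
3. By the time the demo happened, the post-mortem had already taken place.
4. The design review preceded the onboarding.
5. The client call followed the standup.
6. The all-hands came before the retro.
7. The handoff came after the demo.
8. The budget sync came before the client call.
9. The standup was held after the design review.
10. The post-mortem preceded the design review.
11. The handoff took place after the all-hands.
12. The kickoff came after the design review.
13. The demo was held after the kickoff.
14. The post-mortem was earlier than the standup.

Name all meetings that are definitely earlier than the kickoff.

Directly stated before the kickoff: the design review.
The budget sync reaches the kickoff via the budget sync → the post-mortem → the design review → the kickoff.
The post-mortem reaches the kickoff via the post-mortem → the design review → the kickoff.

the budget sync, the design review, the post-mortem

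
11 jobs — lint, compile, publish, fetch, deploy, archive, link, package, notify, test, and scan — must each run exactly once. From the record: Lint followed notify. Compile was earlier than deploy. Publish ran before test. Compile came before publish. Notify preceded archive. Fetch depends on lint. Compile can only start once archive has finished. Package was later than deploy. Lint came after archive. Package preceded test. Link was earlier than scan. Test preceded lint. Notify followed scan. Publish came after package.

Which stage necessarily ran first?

Link has a chain of constraints placing it before every other stage, so link must be first.

link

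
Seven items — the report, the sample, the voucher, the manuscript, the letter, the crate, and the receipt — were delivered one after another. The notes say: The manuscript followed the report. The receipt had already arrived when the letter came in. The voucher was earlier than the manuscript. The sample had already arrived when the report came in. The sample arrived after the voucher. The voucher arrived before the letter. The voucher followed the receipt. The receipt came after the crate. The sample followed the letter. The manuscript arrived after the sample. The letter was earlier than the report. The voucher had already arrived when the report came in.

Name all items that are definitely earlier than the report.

the crate, the letter, the receipt, the sample, the voucher

Directly stated before the report: the letter, the sample, and the voucher.
The crate reaches the report via the crate → the receipt → the voucher → the report.
The receipt reaches the report via the receipt → the voucher → the report.
No chain forces the manuscript ahead of the report.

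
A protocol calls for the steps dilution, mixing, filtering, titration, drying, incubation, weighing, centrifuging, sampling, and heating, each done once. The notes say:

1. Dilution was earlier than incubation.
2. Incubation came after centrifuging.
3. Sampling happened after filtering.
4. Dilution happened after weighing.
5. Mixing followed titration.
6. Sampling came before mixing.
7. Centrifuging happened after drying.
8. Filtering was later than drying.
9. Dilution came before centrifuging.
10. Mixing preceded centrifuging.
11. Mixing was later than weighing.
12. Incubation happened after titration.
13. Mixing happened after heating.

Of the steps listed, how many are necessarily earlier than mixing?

Directly stated before mixing: heating, sampling, titration, and weighing.
Drying reaches mixing via drying → filtering → sampling → mixing.
Filtering reaches mixing via filtering → sampling → mixing.
That's drying, filtering, heating, sampling, titration, and weighing — 6 in all.

6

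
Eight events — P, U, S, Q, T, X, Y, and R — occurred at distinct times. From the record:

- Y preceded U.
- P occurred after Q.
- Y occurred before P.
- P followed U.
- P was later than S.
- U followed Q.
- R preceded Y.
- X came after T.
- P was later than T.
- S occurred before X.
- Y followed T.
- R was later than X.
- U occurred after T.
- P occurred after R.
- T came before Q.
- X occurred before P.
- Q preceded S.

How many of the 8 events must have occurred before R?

Directly stated before R: X.
Q reaches R via Q → S → X → R.
S reaches R via S → X → R.
T reaches R via T → X → R.
No chain forces U (or any of the others) ahead of R.
That's Q, S, T, and X — 4 in all.

4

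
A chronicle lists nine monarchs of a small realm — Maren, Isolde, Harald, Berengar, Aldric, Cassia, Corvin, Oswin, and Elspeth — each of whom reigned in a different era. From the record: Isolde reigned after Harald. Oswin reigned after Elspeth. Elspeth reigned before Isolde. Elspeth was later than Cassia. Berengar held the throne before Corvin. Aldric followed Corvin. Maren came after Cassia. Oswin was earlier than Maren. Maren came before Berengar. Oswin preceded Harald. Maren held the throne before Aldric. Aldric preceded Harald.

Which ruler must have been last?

Every other ruler has a chain of constraints placing them before Isolde, so Isolde is last.

Isolde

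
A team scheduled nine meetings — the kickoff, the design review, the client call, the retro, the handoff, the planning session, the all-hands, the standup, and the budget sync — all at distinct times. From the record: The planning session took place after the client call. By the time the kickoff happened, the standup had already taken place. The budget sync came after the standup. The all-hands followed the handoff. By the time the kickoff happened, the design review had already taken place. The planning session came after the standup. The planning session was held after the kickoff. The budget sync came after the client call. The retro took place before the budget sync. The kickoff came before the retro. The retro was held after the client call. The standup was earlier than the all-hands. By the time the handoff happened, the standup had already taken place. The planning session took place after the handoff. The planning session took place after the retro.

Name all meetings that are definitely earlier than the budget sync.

the client call, the design review, the kickoff, the retro, the standup

Directly stated before the budget sync: the client call, the retro, and the standup.
The design review reaches the budget sync via the design review → the kickoff → the retro → the budget sync.
The kickoff reaches the budget sync via the kickoff → the retro → the budget sync.
No chain forces the handoff (or any of the others) ahead of the budget sync.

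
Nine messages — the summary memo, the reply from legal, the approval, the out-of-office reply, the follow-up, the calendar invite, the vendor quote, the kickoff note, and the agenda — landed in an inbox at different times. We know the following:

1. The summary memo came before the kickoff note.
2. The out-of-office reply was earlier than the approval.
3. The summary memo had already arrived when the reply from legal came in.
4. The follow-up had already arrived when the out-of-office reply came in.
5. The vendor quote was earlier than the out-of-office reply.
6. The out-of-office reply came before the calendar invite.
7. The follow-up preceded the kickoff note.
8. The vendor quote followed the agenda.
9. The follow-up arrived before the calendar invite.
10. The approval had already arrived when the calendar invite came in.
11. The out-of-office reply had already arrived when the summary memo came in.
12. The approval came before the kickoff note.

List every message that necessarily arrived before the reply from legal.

the agenda, the follow-up, the out-of-office reply, the summary memo, the vendor quote

Directly stated before the reply from legal: the summary memo.
The agenda reaches the reply from legal via the agenda → the vendor quote → the out-of-office reply → the summary memo → the reply from legal.
The follow-up reaches the reply from legal via the follow-up → the out-of-office reply → the summary memo → the reply from legal.
The out-of-office reply reaches the reply from legal via the out-of-office reply → the summary memo → the reply from legal.
Likewise the vendor quote reaches the reply from legal by chaining the stated constraints.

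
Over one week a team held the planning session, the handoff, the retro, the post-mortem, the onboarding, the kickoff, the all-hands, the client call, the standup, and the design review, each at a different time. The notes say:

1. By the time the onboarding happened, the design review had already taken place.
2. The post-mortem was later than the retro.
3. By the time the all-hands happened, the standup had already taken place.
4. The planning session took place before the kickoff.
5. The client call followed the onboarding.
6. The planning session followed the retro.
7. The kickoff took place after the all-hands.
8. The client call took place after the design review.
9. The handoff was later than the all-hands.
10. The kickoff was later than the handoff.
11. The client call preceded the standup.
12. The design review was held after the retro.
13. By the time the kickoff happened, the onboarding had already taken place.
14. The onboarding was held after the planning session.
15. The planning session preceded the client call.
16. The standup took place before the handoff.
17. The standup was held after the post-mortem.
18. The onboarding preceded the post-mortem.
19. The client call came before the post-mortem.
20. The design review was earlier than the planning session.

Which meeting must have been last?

the kickoff

Every other meeting has a chain of constraints placing it before the kickoff, so the kickoff is last.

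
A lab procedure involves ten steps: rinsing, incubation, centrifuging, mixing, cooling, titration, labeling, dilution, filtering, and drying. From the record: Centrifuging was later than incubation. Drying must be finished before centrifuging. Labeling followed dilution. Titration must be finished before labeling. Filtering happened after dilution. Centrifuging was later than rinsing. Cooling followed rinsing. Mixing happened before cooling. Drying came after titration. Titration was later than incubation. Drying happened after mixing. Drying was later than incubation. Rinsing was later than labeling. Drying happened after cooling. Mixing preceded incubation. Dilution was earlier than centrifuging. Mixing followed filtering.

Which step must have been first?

dilution

Dilution has a chain of constraints placing it before every other step, so dilution must be first.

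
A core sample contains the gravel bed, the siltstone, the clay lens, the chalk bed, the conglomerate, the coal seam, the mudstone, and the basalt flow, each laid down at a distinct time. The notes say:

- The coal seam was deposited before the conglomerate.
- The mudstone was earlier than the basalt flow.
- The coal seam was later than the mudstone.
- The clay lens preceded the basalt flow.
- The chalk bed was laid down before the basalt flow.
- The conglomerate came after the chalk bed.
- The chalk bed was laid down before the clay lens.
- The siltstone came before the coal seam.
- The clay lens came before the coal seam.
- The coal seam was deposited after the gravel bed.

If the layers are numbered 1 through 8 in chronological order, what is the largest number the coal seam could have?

The coal seam must come before the conglomerate — 1 layer forced after it.
Everything else can be placed before the coal seam in some valid order, so the coal seam can sit as late as position 8 − 1 = 7.

7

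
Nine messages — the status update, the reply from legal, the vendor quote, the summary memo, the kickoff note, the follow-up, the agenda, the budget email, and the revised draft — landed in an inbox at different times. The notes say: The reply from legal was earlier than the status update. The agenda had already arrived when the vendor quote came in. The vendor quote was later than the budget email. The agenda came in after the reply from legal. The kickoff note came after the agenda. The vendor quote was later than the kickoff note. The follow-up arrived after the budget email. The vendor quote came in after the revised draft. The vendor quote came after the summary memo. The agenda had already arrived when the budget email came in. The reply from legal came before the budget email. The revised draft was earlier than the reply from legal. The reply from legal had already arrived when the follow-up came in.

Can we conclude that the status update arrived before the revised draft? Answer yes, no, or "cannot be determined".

Tracing the constraints gives the revised draft → the reply from legal → the status update, so the revised draft must come before the status update.
That means the status update cannot be before the revised draft.

no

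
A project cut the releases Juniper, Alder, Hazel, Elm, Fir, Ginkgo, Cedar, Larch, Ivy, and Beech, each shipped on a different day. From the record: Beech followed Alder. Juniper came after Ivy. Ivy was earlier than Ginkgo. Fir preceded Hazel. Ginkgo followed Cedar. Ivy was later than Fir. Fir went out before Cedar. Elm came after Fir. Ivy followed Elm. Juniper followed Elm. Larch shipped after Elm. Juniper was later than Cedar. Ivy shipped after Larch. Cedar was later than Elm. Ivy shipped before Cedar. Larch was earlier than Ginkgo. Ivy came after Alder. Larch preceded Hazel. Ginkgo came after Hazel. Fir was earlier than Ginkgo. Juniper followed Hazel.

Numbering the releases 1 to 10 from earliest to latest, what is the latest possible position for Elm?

Elm must come before Cedar, Ginkgo, Hazel, Ivy, Juniper, and Larch — 6 releases forced after it.
Everything else can be placed before Elm in some valid order, so Elm can sit as late as position 10 − 6 = 4.

4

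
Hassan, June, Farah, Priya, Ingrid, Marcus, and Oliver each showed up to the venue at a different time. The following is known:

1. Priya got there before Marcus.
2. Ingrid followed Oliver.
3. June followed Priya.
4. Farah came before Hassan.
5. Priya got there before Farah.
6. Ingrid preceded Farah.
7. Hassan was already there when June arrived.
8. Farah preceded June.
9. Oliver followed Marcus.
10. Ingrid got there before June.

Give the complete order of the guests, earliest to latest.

The constraints fix every adjacent pair, so only one ordering works:
Priya → Marcus → Oliver → Ingrid → Farah → Hassan → June.

Priya, Marcus, Oliver, Ingrid, Farah, Hassan, June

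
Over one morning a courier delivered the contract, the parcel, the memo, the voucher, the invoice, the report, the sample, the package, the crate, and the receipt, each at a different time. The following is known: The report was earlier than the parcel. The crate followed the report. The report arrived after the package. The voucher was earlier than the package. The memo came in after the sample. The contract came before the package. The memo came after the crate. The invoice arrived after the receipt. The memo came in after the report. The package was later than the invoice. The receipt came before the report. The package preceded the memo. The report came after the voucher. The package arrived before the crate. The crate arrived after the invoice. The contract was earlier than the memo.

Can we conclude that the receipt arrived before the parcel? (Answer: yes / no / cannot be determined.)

yes

Chain the constraints: the receipt → the report → the parcel. Each link is directly stated, so the receipt comes before the parcel.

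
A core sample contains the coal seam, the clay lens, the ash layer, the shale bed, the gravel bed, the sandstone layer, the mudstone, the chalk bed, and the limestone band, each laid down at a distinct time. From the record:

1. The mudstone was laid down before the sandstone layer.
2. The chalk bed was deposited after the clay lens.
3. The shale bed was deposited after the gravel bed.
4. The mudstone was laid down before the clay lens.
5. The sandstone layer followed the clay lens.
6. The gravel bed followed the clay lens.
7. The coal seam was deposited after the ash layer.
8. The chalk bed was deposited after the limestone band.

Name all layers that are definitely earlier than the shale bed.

Directly stated before the shale bed: the gravel bed.
The clay lens reaches the shale bed via the clay lens → the gravel bed → the shale bed.
The mudstone reaches the shale bed via the mudstone → the clay lens → the gravel bed → the shale bed.
No chain forces the coal seam (or any of the others) ahead of the shale bed.

the clay lens, the gravel bed, the mudstone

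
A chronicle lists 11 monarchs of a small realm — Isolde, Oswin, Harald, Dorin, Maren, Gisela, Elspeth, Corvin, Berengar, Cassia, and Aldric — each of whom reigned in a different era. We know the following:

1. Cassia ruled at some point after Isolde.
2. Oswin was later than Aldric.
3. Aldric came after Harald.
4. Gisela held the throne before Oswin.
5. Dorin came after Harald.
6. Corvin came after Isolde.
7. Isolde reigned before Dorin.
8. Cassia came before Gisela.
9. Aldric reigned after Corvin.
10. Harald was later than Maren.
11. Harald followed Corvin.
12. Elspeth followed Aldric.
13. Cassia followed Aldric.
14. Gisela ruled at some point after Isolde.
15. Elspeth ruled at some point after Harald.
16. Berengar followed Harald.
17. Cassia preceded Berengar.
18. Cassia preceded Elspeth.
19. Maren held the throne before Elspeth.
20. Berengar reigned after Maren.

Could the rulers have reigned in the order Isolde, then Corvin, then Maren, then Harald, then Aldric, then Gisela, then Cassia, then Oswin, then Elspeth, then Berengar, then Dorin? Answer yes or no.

no

The constraints require Cassia before Gisela, but in the proposed sequence Gisela appears ahead of Cassia. That one violation is enough.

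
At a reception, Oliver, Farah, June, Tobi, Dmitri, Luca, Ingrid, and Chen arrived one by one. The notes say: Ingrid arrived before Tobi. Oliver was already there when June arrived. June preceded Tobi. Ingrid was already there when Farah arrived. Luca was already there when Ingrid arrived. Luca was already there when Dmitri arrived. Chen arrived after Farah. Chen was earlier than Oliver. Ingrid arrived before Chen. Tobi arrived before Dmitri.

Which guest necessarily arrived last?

Dmitri

Every other guest has a chain of constraints placing them before Dmitri, so Dmitri is last.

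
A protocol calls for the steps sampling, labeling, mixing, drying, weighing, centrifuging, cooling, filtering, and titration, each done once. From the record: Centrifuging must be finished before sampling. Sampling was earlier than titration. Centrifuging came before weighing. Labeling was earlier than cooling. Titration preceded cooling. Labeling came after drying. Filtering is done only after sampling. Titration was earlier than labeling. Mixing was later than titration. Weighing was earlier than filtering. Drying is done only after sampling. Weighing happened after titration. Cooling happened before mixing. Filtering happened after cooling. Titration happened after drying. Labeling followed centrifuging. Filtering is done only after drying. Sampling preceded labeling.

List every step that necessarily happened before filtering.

centrifuging, cooling, drying, labeling, sampling, titration, weighing

Directly stated before filtering: cooling, drying, sampling, and weighing.
Centrifuging reaches filtering via centrifuging → weighing → filtering.
Labeling reaches filtering via labeling → cooling → filtering.
Titration reaches filtering via titration → cooling → filtering.
No chain forces mixing ahead of filtering.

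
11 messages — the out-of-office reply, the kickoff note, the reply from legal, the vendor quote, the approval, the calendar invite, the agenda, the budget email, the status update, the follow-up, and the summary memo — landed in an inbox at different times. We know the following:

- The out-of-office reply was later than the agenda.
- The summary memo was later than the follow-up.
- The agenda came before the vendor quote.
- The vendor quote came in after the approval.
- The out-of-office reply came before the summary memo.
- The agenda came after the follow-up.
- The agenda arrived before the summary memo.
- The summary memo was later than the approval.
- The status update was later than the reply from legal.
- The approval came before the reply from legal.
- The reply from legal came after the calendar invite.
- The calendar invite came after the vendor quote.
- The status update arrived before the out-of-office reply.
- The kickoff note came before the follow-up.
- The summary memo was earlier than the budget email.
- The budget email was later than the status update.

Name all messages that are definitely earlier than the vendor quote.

Directly stated before the vendor quote: the agenda and the approval.
The follow-up reaches the vendor quote via the follow-up → the agenda → the vendor quote.
The kickoff note reaches the vendor quote via the kickoff note → the follow-up → the agenda → the vendor quote.
No chain forces the out-of-office reply (or any of the others) ahead of the vendor quote.

the agenda, the approval, the follow-up, the kickoff note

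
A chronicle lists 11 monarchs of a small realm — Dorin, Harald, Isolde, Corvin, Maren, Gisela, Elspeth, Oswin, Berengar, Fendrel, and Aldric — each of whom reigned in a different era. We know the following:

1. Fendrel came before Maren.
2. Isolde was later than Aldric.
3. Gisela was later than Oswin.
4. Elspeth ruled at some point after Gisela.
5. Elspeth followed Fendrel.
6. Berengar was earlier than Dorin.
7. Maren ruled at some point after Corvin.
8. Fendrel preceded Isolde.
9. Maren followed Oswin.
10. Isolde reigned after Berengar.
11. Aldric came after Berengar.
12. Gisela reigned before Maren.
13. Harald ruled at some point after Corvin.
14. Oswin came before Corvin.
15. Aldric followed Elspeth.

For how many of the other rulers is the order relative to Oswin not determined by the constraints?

Forced after Oswin: Aldric, Corvin, Elspeth, Gisela, Harald, Isolde, and Maren.
That leaves Berengar, Dorin, and Fendrel with no forced order relative to Oswin — 3.

3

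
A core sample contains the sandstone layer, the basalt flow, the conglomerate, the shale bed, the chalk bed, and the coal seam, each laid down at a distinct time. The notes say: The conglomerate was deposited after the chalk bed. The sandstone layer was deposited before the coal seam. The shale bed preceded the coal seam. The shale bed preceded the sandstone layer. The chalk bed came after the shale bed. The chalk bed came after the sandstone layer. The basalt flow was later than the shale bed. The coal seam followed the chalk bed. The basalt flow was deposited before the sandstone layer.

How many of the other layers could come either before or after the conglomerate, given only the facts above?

Forced before the conglomerate: the basalt flow, the chalk bed, the sandstone layer, and the shale bed.
That leaves the coal seam with no forced order relative to the conglomerate — 1.

1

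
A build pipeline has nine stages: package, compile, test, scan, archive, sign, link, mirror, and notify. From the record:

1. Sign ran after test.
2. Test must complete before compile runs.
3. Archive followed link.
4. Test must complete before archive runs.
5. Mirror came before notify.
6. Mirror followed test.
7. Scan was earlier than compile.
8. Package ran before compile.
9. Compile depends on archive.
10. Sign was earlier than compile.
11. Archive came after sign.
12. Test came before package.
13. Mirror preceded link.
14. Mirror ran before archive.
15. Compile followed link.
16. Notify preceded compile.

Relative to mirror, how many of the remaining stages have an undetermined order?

Forced before mirror: test; forced after mirror: archive, compile, link, and notify.
That leaves package, scan, and sign with no forced order relative to mirror — 3.

3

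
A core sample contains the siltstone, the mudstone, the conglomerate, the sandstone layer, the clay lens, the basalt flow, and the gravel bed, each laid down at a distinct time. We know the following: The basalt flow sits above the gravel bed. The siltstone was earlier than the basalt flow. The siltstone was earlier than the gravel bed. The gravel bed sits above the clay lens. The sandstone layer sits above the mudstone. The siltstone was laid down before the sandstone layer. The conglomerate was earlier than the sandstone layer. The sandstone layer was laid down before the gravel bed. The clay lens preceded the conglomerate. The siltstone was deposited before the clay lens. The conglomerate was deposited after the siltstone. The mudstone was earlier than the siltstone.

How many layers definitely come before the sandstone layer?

4

Directly stated before the sandstone layer: the conglomerate, the mudstone, and the siltstone.
The clay lens reaches the sandstone layer via the clay lens → the conglomerate → the sandstone layer.
No chain forces the basalt flow (or any of the others) ahead of the sandstone layer.
That's the clay lens, the conglomerate, the mudstone, and the siltstone — 4 in all.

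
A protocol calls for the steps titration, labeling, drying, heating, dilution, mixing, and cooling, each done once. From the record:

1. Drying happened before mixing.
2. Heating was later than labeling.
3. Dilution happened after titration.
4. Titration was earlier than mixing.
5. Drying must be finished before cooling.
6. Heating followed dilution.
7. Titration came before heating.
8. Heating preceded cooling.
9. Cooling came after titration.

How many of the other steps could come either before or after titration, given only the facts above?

Forced after titration: cooling, dilution, heating, and mixing.
That leaves drying and labeling with no forced order relative to titration — 2.

2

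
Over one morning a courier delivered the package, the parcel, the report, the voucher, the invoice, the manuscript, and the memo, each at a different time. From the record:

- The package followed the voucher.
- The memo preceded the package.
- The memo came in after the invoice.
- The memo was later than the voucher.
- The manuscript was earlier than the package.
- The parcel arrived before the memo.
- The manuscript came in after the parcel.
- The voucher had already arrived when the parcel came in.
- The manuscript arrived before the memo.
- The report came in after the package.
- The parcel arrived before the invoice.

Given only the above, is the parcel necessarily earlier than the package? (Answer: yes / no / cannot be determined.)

Chain the constraints: the parcel → the manuscript → the package. Each link is directly stated, so the parcel comes before the package.

yes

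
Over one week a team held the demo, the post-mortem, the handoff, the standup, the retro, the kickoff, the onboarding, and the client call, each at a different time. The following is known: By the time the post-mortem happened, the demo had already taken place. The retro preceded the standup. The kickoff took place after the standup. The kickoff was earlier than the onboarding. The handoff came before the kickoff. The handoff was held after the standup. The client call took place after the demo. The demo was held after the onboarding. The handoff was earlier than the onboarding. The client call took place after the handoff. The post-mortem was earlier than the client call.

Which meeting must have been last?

Every other meeting has a chain of constraints placing it before the client call, so the client call is last.

the client call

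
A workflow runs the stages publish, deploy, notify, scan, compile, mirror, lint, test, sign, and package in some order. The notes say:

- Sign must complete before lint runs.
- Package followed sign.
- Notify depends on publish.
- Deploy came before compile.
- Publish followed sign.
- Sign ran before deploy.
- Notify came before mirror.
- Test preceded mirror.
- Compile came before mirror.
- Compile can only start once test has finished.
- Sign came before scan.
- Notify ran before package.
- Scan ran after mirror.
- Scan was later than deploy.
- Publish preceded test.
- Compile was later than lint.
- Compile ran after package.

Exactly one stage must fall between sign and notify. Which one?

Tracing the constraints gives sign → publish → notify, so publish sits after sign and before notify.
No other stage is forced both after sign and before notify.

publish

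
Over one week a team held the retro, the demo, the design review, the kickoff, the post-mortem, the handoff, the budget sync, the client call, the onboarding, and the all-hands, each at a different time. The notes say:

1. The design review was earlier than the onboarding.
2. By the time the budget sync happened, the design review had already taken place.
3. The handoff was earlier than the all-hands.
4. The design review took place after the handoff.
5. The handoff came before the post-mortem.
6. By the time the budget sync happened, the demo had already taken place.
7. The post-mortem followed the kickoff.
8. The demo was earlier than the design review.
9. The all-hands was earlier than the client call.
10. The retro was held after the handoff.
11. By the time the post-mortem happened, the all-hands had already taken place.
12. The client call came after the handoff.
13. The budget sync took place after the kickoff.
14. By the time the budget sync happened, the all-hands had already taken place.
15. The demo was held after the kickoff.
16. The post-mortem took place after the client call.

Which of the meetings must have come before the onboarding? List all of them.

Directly stated before the onboarding: the design review.
The demo reaches the onboarding via the demo → the design review → the onboarding.
The handoff reaches the onboarding via the handoff → the design review → the onboarding.
The kickoff reaches the onboarding via the kickoff → the demo → the design review → the onboarding.
No chain forces the retro (or any of the others) ahead of the onboarding.

the demo, the design review, the handoff, the kickoff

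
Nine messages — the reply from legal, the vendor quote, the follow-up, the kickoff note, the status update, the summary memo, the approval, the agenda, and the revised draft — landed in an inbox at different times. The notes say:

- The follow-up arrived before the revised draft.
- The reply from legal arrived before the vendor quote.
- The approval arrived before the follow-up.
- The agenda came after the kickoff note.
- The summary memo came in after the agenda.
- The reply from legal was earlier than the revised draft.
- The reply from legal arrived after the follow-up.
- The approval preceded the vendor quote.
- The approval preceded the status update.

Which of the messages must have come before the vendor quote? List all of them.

the approval, the follow-up, the reply from legal

Directly stated before the vendor quote: the approval and the reply from legal.
The follow-up reaches the vendor quote via the follow-up → the reply from legal → the vendor quote.
No chain forces the summary memo (or any of the others) ahead of the vendor quote.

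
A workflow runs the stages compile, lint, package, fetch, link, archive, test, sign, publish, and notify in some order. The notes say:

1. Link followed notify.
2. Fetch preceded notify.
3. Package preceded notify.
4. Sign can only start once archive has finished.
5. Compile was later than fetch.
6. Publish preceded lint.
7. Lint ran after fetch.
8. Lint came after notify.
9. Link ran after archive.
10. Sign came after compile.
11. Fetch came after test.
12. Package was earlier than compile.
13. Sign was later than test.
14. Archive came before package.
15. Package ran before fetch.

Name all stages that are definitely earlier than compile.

archive, fetch, package, test

Directly stated before compile: fetch and package.
Archive reaches compile via archive → package → compile.
Test reaches compile via test → fetch → compile.
No chain forces sign (or any of the others) ahead of compile.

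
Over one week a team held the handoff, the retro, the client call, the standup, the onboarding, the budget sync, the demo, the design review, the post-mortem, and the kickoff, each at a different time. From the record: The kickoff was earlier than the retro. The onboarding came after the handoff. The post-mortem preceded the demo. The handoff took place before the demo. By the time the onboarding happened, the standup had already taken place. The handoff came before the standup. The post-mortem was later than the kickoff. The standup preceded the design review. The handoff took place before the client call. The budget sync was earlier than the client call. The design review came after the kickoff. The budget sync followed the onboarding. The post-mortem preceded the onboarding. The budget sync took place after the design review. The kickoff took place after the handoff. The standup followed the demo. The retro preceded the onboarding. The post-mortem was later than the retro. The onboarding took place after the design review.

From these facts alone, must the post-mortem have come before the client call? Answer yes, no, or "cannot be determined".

Chain the constraints: the post-mortem → the onboarding → the budget sync → the client call. Each link is directly stated, so the post-mortem comes before the client call.

yes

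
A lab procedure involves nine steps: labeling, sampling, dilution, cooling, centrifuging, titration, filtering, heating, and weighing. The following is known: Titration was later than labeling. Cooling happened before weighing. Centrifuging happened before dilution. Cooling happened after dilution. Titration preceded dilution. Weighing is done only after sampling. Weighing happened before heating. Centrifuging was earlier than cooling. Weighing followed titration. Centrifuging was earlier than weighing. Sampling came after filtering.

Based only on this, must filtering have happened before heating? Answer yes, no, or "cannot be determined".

yes

Chain the constraints: filtering → sampling → weighing → heating. Each link is directly stated, so filtering comes before heating.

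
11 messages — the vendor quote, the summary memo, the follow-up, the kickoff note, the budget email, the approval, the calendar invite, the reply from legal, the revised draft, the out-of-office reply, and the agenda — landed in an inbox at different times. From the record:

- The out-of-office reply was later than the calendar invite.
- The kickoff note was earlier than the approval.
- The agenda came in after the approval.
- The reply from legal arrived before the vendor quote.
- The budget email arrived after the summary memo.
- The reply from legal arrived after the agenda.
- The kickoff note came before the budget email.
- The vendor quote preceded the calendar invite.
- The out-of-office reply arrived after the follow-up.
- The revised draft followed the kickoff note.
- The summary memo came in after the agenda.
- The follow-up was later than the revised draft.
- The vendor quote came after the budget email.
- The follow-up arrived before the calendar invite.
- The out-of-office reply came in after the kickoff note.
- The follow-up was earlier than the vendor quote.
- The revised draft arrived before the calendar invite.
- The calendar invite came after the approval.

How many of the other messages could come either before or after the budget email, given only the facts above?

Forced before the budget email: the agenda, the approval, the kickoff note, and the summary memo; forced after the budget email: the calendar invite, the out-of-office reply, and the vendor quote.
That leaves the follow-up, the reply from legal, and the revised draft with no forced order relative to the budget email — 3.

3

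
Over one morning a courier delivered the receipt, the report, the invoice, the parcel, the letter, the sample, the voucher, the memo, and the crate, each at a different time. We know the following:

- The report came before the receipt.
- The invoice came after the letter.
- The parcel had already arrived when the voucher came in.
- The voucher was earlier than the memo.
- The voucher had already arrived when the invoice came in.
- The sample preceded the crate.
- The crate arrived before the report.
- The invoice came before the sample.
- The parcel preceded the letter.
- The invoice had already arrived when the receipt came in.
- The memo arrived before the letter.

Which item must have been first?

The parcel has a chain of constraints placing it before every other item, so the parcel must be first.

the parcel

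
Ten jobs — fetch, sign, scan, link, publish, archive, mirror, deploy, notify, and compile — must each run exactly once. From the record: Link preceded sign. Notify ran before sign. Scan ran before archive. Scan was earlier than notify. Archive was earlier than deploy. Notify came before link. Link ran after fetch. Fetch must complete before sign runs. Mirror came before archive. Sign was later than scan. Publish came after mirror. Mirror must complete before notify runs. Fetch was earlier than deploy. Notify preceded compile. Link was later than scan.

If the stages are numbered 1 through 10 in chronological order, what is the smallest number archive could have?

3

Mirror and scan must both come before archive — 2 forced predecessors.
Nothing else is forced ahead of archive, so its earliest slot is position 2 + 1 = 3.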